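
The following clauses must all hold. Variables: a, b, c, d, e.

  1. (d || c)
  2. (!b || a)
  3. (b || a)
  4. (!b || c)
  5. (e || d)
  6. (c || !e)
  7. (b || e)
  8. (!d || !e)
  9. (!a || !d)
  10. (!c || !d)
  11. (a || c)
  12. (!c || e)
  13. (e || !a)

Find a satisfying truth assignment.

a=1, b=0, c=1, d=0, e=1

Check each clause:
  1. (c || d) — c is true.
  2. (a || !b) — a is true.
  3. (b || a) — a is true.
  4. (c || !b) — c is true.
  5. (d || e) — e is true.
  6. (c || !e) — c is true.
  7. (b || e) — e is true.
  8. (!d || !e) — !d is true.
  9. (!d || !a) — !d is true.
  10. (!c || !d) — !d is true.
  11. (a || c) — a is true.
  12. (!c || e) — e is true.
  13. (!a || e) — e is true.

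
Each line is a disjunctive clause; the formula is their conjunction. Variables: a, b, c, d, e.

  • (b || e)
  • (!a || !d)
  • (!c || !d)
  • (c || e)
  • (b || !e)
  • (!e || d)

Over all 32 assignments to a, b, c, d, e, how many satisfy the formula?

Satisfying assignments:
  a=0 b=1 c=0 d=1 e=1
  a=0 b=1 c=1 d=0 e=0
  a=1 b=1 c=1 d=0 e=0
That's 3 in total.

3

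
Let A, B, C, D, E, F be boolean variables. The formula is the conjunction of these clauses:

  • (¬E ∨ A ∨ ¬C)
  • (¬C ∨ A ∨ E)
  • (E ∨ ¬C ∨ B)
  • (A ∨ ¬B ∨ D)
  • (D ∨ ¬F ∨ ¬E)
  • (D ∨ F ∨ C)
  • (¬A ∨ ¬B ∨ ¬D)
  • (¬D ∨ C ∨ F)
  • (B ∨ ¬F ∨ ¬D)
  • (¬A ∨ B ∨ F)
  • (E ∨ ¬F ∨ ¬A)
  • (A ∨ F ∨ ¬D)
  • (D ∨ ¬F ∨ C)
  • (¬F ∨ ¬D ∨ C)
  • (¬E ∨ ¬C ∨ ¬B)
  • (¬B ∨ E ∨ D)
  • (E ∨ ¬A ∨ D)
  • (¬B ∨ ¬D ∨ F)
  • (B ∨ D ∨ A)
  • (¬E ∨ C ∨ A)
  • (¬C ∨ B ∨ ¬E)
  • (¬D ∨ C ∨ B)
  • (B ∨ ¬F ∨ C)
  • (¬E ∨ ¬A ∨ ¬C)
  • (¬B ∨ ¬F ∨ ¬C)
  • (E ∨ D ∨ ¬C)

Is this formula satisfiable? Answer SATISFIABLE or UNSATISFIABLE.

UNSATISFIABLE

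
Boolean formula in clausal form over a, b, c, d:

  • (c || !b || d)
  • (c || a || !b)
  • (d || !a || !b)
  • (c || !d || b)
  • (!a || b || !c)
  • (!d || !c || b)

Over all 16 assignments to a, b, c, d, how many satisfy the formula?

7

The models are:
  a=F b=F c=F d=F
  a=F b=F c=T d=F
  a=F b=T c=T d=F
  a=F b=T c=T d=T
  a=T b=F c=F d=F
  a=T b=T c=F d=T
  a=T b=T c=T d=T
That's 7 in total.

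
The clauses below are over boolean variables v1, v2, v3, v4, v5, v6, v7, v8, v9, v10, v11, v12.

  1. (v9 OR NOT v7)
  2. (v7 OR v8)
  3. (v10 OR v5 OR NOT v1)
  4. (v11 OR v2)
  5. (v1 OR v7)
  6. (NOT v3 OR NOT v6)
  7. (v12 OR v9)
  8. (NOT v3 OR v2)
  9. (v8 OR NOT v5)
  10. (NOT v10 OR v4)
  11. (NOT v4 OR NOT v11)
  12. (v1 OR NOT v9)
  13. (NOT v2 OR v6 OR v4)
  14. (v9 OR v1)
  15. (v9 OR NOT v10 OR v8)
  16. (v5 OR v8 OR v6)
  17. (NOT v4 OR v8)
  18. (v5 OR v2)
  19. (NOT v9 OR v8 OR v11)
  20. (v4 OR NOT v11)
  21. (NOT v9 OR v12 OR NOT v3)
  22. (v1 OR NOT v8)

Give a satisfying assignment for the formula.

v3 occurs only negated in the remaining clauses — set v3 = False.
Set v1 = True and propagate.
For the remaining variables, v2 = True, v4 = True, v5 = True, v6 = False, v7 = False, v8 = True, v9 = True, v10 = False, v11 = False, v12 = False works.
Check each clause:
  1. (v9 OR NOT v7) — NOT v7 is true.
  2. (v7 OR v8) — v8 is true.
  3. (v10 OR NOT v1 OR v5) — v5 is true.
  4. (v11 OR v2) — v2 is true.
  5. (v1 OR v7) — v1 is true.
  6. (NOT v3 OR NOT v6) — NOT v6 is true.
  7. (v9 OR v12) — v9 is true.
  8. (NOT v3 OR v2) — v2 is true.
  9. (v8 OR NOT v5) — v8 is true.
  10. (v4 OR NOT v10) — v4 is true.
  11. (NOT v4 OR NOT v11) — NOT v11 is true.
  12. (v1 OR NOT v9) — v1 is true.
  13. (v4 OR NOT v2 OR v6) — v4 is true.
  14. (v1 OR v9) — v9 is true.
  15. (v9 OR v8 OR NOT v10) — v8 is true.
  16. (v8 OR v5 OR v6) — v8 is true.
  17. (v8 OR NOT v4) — v8 is true.
  18. (v2 OR v5) — v2 is true.
  19. (NOT v9 OR v8 OR v11) — v8 is true.
  20. (NOT v11 OR v4) — v4 is true.
  21. (NOT v3 OR NOT v9 OR v12) — NOT v3 is true.
  22. (v1 OR NOT v8) — v1 is true.

v1=T, v2=T, v3=F, v4=T, v5=T, v6=F, v7=F, v8=T, v9=T, v10=F, v11=F, v12=F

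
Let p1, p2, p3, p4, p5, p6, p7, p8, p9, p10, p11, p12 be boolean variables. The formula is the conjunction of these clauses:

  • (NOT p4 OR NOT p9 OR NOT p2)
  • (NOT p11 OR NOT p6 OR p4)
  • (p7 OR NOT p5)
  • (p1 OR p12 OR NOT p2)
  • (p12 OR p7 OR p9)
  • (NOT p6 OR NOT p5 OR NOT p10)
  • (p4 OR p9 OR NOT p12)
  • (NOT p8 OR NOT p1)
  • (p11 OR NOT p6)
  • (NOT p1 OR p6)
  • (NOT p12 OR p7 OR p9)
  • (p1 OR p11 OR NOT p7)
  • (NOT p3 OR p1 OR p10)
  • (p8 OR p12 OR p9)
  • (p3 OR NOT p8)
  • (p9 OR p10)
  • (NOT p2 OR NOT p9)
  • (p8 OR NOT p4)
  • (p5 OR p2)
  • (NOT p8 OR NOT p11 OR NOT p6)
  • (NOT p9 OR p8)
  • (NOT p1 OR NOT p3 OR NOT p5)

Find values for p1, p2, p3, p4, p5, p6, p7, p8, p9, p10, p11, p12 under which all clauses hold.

p1=False, p2=False, p3=True, p4=True, p5=True, p6=False, p7=True, p8=True, p9=False, p10=True, p11=True, p12=True

Branch on p1: take p1 = False.
The remaining clauses are satisfied by p2 = False, p3 = True, p4 = True, p5 = True, p6 = False, p7 = True, p8 = True, p9 = False, p10 = True, p11 = True, p12 = True.
Every clause has at least one true literal under this assignment.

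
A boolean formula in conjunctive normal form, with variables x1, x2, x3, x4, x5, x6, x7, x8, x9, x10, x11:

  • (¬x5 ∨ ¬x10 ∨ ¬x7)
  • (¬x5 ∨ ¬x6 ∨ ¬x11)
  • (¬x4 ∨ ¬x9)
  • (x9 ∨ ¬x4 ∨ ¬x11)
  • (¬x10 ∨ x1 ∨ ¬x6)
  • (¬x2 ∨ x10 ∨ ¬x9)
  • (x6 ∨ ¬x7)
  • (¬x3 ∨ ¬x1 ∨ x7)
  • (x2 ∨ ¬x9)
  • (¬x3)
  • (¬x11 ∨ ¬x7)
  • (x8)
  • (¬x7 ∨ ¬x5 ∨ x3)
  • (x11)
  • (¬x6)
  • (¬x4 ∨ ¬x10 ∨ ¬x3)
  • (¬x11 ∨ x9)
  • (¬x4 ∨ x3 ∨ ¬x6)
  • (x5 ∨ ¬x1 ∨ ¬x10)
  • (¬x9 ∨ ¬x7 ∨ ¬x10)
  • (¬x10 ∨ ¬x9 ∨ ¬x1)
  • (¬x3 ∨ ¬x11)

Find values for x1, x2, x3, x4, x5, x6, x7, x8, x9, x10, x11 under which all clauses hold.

(¬x3) is a unit clause, so x3 = False.
Unit propagation: (x8) forces x8 = True.
The clause (x11) is unit: x11 must be True.
The clause (¬x7) is unit: x7 must be False.
The clause (¬x6) is unit: x6 must be False.
Unit propagation: (x9) forces x9 = True.
(¬x4) is a unit clause, so x4 = False.
(x2) is a unit clause, so x2 = True.
The clause (x10) is unit: x10 must be True.
The clause (¬x1) is unit: x1 must be False.
x5 is now unconstrained; take x5 = False.

x1 = F  x2 = T  x3 = F  x4 = F  x5 = F  x6 = F  x7 = F  x8 = T  x9 = T  x10 = T  x11 = T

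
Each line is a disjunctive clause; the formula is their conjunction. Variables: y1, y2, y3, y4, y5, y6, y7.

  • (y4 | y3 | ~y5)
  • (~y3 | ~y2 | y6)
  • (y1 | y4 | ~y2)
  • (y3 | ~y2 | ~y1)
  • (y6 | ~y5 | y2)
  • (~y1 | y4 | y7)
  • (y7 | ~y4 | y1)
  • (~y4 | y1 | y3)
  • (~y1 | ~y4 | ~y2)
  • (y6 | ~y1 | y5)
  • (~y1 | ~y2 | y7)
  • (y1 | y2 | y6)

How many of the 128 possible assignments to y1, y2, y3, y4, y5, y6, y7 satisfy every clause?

23

Split on y1, then y2.
  y1=1, y2=1: remaining (y3,y4,y5,y6,y7) ∈ {(1,0,0,1,1); (1,0,1,1,1)} — 2.
  y1=1, y2=0: 11 of the 32 assignments to (y3,y4,y5,y6,y7) work.
  y1=0, y2=1: remaining (y3,y4,y5,y6,y7) ∈ {(1,1,0,1,1); (1,1,1,1,1)} — 2.
  y1=0, y2=0: 8 of the 32 assignments to (y3,y4,y5,y6,y7) work.
Total: 2 + 11 + 2 + 8 = 23.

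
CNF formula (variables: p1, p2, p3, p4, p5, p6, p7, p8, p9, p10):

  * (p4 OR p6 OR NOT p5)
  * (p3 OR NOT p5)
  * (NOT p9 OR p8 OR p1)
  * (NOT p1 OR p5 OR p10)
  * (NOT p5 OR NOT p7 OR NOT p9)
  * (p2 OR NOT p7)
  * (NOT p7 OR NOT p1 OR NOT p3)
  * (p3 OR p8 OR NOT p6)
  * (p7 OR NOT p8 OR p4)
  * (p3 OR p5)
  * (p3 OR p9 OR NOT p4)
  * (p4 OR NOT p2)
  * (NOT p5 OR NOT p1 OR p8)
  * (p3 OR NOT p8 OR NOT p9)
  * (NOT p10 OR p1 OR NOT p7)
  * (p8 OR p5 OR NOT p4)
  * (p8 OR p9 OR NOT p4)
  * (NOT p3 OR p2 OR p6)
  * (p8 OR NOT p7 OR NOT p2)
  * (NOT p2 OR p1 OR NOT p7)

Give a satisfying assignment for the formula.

p1 = True, p2 = True, p3 = True, p4 = True, p5 = True, p6 = True, p7 = False, p8 = True, p9 = True, p10 = True

Branch on p1: take p1 = True.
The remaining clauses are satisfied by p2 = True, p3 = True, p4 = True, p5 = True, p6 = True, p7 = False, p8 = True, p9 = True, p10 = True.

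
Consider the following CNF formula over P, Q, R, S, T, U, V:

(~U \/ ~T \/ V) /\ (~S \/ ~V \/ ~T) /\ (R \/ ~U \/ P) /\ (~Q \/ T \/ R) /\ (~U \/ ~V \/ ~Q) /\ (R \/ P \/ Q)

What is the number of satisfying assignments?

Case analysis on Q and R:
  Q=T, R=T: P free; 9 ways for (S,T,U,V) × 2^1 = 18.
  Q=T, R=F: P free; 3 ways for (S,T,U,V) × 2^1 = 6.
  Q=F, R=T: P free; 12 ways for (S,T,U,V) × 2^1 = 24.
  Q=F, R=F: 12 of the 32 assignments to (P,S,T,U,V) work.
Total: 18 + 6 + 24 + 12 = 60.

60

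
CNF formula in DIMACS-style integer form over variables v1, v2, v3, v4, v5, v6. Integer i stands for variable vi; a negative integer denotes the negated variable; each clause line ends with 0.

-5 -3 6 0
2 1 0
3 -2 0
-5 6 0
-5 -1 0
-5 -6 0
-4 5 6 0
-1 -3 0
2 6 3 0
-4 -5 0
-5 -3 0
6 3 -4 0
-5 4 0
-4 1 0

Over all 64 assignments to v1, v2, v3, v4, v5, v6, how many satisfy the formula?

4

The models are:
  v1=F v2=T v3=T v4=F v5=F v6=F
  v1=F v2=T v3=T v4=F v5=F v6=T
  v1=T v2=F v3=F v4=F v5=F v6=T
  v1=T v2=F v3=F v4=T v5=F v6=T
Count: 4.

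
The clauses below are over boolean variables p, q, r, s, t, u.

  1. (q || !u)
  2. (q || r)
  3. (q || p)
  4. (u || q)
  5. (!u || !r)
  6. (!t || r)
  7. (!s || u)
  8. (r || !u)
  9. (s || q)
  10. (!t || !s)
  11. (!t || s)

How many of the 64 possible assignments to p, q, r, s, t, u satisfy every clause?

The models are:
  p=0 q=1 r=0 s=0 t=0 u=0
  p=0 q=1 r=1 s=0 t=0 u=0
  p=1 q=1 r=0 s=0 t=0 u=0
  p=1 q=1 r=1 s=0 t=0 u=0
That's 4 in total.

4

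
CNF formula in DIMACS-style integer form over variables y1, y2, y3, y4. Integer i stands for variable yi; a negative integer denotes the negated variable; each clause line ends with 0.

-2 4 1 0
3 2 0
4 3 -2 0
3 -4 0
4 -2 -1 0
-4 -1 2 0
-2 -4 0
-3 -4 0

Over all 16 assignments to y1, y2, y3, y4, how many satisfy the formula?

Satisfying assignments:
  y1=F y2=F y3=T y4=F
  y1=T y2=F y3=T y4=F
That's 2 in total.

2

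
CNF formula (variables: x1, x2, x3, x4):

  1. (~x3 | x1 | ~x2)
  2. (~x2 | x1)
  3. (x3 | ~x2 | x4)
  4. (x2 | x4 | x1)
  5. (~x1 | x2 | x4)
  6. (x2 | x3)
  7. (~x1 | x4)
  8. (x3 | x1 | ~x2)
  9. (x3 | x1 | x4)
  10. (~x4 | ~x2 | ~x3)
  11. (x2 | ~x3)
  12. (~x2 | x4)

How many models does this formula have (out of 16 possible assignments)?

Satisfying assignments:
  x1=T x2=T x3=F x4=T
That's 1 in total.

1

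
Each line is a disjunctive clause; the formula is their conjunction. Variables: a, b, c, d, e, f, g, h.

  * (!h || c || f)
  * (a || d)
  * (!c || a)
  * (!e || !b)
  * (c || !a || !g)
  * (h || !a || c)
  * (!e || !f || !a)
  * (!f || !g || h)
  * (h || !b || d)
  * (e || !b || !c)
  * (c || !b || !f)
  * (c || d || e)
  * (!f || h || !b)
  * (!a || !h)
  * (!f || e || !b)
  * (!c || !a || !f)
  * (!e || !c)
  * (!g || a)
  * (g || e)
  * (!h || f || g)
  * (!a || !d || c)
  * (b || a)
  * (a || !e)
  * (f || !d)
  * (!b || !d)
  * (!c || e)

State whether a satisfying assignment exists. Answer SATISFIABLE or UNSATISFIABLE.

UNSATISFIABLE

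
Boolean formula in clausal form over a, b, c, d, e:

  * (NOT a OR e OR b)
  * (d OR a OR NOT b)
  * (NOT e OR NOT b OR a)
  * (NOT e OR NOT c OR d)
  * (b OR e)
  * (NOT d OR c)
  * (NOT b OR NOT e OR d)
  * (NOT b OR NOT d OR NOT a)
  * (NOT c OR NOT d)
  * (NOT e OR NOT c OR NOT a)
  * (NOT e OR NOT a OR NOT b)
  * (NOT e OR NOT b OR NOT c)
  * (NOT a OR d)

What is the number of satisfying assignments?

1

Satisfying assignments:
  a=0 b=0 c=0 d=0 e=1
Count: 1.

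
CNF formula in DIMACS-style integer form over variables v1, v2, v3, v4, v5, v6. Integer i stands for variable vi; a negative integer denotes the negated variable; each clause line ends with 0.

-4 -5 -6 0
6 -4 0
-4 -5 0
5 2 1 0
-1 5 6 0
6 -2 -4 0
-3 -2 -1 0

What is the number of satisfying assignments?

Case analysis on v4 and v5:
  v4=T, v5=T: a clause becomes empty — 0.
  v4=T, v5=F: 5 of the 16 assignments to (v1,v2,v3,v6) work.
  v4=F, v5=T: v6 free; 7 ways for (v1,v2,v3) × 2^1 = 14.
  v4=F, v5=F: 7 of the 16 assignments to (v1,v2,v3,v6) work.
Total: 0 + 5 + 14 + 7 = 26.

26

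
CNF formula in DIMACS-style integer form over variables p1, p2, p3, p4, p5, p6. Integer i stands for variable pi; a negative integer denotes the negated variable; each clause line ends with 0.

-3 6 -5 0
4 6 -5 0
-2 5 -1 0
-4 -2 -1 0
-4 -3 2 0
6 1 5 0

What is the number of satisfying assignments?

28

Case analysis on p5 and p1:
  p5=T, p1=T: 6 of the 16 assignments to (p2,p3,p4,p6) work.
  p5=T, p1=F: 9 of the 16 assignments to (p2,p3,p4,p6) work.
  p5=F, p1=T: p6 free; 3 ways for (p2,p3,p4) × 2^1 = 6.
  p5=F, p1=F: 7 of the 16 assignments to (p2,p3,p4,p6) work.
Total: 6 + 9 + 6 + 7 = 28.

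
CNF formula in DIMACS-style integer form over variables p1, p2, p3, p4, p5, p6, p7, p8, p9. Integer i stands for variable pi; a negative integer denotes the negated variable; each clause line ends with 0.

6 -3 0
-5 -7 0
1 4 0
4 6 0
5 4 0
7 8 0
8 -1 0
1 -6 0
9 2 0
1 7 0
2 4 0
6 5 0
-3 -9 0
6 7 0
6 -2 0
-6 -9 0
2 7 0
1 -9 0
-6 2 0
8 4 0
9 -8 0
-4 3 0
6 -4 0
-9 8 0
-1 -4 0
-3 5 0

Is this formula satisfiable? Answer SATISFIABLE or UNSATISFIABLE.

p6 = True:
  propagation gives p1=True, p8=True, p9=False; an empty clause results — contradiction.
p6 = False:
  propagation gives p3=False, p4=True; an empty clause results — contradiction.
Every branch closes, so no satisfying assignment exists.

UNSATISFIABLE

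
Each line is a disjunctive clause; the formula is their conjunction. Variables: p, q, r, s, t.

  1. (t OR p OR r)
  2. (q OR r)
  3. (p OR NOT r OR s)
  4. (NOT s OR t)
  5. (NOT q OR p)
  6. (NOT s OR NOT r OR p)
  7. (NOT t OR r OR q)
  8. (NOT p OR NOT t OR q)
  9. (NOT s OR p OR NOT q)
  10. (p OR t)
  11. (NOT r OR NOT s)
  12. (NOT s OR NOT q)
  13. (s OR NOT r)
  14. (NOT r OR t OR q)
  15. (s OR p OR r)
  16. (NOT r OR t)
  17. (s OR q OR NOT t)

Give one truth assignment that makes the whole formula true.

p=True, q=True, r=False, s=False, t=True

Branch on p: take p = True.
Branch on q: take q = True.
  then s is forced to False.
  then r is forced to False.
t is now unconstrained; take t = True.
Every clause has at least one true literal under this assignment.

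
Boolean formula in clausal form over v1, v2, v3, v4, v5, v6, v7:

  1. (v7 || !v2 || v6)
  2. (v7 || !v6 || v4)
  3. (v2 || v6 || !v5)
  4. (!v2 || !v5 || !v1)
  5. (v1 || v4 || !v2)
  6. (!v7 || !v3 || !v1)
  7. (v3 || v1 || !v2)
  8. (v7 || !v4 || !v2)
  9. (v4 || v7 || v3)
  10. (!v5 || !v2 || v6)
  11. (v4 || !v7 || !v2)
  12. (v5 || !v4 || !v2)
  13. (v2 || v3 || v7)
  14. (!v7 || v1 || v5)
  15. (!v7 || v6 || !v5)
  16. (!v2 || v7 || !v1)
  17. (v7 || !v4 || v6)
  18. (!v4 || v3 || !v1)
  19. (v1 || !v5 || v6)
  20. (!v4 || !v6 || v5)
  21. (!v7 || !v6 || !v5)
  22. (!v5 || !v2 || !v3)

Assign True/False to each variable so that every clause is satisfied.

Branch on v1: take v1 = True.
Branch on v2: take v2 = False.
Branch on v3: take v3 = True.
  then v7 is forced to False.
For the remaining variables, v4 = True, v5 = True, v6 = True works.
Check each clause:
  1. (v7 || !v2 || v6) — v6 is true.
  2. (!v6 || v4 || v7) — v4 is true.
  3. (v6 || v2 || !v5) — v6 is true.
  4. (!v5 || !v1 || !v2) — !v2 is true.
  5. (v1 || v4 || !v2) — v1 is true.
  6. (!v7 || !v1 || !v3) — !v7 is true.
  7. (v3 || !v2 || v1) — v1 is true.
  8. (!v4 || v7 || !v2) — !v2 is true.
  9. (v4 || v7 || v3) — v3 is true.
  10. (!v2 || !v5 || v6) — !v2 is true.
  11. (!v7 || !v2 || v4) — !v7 is true.
  12. (!v2 || !v4 || v5) — v5 is true.
  13. (v3 || v2 || v7) — v3 is true.
  14. (v1 || !v7 || v5) — v1 is true.
  15. (!v7 || !v5 || v6) — !v7 is true.
  16. (!v2 || v7 || !v1) — !v2 is true.
  17. (v6 || !v4 || v7) — v6 is true.
  18. (!v1 || !v4 || v3) — v3 is true.
  19. (!v5 || v1 || v6) — v1 is true.
  20. (v5 || !v4 || !v6) — v5 is true.
  21. (!v5 || !v7 || !v6) — !v7 is true.
  22. (!v2 || !v5 || !v3) — !v2 is true.

v1 = 1, v2 = 0, v3 = 1, v4 = 1, v5 = 1, v6 = 1, v7 = 0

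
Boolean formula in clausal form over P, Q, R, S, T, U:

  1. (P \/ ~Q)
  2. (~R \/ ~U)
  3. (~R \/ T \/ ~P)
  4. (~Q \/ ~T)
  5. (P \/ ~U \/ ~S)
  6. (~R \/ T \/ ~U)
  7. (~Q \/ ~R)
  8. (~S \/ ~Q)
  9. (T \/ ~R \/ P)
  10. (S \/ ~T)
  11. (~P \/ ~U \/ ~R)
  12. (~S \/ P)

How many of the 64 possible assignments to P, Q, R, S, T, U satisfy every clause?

11

Case analysis on P and R:
  P=T, R=T: remaining (Q,S,T,U) ∈ {(F,T,T,F)} — 1.
  P=T, R=F: U free; 4 ways for (Q,S,T) × 2^1 = 8.
  P=F, R=T: a clause becomes empty — 0.
  P=F, R=F: remaining (Q,S,T,U) ∈ {(F,F,F,F); (F,F,F,T)} — 2.
Total: 1 + 8 + 0 + 2 = 11.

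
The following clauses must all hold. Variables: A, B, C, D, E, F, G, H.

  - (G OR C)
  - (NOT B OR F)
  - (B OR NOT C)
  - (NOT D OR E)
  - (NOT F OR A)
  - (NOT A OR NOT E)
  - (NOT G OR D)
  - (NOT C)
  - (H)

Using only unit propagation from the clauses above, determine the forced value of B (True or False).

False

(NOT C) stands alone — C = False.
(G OR C): since C = False, the clause reduces to (G). G = True.
(D OR NOT G) with G = True leaves only D, so D = True.
(E OR NOT D) with D = True leaves only E, so E = True.
(NOT E OR NOT A): since E = True, the clause reduces to (NOT A). A = False.
In (NOT F OR A), A is now false; NOT F must hold, so F = False.
(NOT B OR F) with F = False leaves only NOT B, so B = False.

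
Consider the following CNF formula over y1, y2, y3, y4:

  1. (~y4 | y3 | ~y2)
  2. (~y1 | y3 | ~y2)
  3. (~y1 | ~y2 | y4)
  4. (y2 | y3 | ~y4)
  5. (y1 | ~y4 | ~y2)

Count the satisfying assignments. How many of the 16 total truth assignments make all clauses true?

9

Split on y2, then y4.
  y2=1, y4=1: remaining (y1,y3) ∈ {(1,1)} — 1.
  y2=1, y4=0: remaining (y1,y3) ∈ {(0,0); (0,1)} — 2.
  y2=0, y4=1: remaining (y1,y3) ∈ {(0,1); (1,1)} — 2.
  y2=0, y4=0: remaining (y1,y3) ∈ {(0,0); (0,1); (1,0); (1,1)} — 4.
Total: 1 + 2 + 2 + 4 = 9.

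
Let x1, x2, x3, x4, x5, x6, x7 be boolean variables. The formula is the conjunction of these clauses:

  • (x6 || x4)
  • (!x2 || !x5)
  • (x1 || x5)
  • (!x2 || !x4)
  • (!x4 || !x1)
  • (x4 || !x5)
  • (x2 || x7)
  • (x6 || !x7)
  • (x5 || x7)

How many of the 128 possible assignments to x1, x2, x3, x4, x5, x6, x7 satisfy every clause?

The models are:
  x1=F x2=F x3=F x4=T x5=T x6=T x7=T
  x1=F x2=F x3=T x4=T x5=T x6=T x7=T
  x1=T x2=F x3=F x4=F x5=F x6=T x7=T
  x1=T x2=F x3=T x4=F x5=F x6=T x7=T
  x1=T x2=T x3=F x4=F x5=F x6=T x7=T
  x1=T x2=T x3=T x4=F x5=F x6=T x7=T
That's 6 in total.

6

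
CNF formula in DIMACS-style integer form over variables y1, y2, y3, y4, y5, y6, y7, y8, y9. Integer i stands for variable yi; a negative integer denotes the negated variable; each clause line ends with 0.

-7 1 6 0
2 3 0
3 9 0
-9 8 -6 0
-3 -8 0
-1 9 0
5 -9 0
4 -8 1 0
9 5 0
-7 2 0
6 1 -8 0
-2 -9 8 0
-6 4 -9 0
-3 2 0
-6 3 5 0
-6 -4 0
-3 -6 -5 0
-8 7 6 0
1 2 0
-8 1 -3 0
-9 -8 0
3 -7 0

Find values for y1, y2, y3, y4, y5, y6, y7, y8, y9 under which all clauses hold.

y1 = False, y2 = True, y3 = True, y4 = False, y5 = True, y6 = False, y7 = False, y8 = False, y9 = False

Check each clause:
  1. (~y7 \/ y6 \/ y1) — ~y7 is true.
  2. (y3 \/ y2) — y2 is true.
  3. (y3 \/ y9) — y3 is true.
  4. (y8 \/ ~y6 \/ ~y9) — ~y6 is true.
  5. (~y3 \/ ~y8) — ~y8 is true.
  6. (~y1 \/ y9) — ~y1 is true.
  7. (~y9 \/ y5) — y5 is true.
  8. (~y8 \/ y4 \/ y1) — ~y8 is true.
  9. (y5 \/ y9) — y5 is true.
  10. (y2 \/ ~y7) — ~y7 is true.
  11. (~y8 \/ y6 \/ y1) — ~y8 is true.
  12. (~y9 \/ y8 \/ ~y2) — ~y9 is true.
  13. (y4 \/ ~y6 \/ ~y9) — ~y6 is true.
  14. (~y3 \/ y2) — y2 is true.
  15. (y3 \/ y5 \/ ~y6) — ~y6 is true.
  16. (~y6 \/ ~y4) — ~y6 is true.
  17. (~y6 \/ ~y5 \/ ~y3) — ~y6 is true.
  18. (y6 \/ y7 \/ ~y8) — ~y8 is true.
  19. (y1 \/ y2) — y2 is true.
  20. (~y8 \/ ~y3 \/ y1) — ~y8 is true.
  21. (~y8 \/ ~y9) — ~y8 is true.
  22. (y3 \/ ~y7) — ~y7 is true.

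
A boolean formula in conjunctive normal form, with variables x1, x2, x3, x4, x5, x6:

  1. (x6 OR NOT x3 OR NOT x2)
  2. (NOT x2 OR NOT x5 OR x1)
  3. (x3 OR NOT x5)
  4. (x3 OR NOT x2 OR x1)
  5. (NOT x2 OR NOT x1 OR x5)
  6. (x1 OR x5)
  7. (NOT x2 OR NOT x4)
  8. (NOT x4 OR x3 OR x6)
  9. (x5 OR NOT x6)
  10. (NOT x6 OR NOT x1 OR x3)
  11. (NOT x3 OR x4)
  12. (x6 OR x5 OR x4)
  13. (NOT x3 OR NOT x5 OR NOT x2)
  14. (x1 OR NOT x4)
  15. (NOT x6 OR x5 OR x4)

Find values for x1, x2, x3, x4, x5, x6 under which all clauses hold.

Pure literal: x2 appears only negated; assign x2 = False.
Set x1 = True and propagate.
Branch on x3: take x3 = True.
  then x4 is forced to True.
The remaining clauses are satisfied by x5 = False, x6 = False.
Check each clause:
  1. (NOT x3 OR x6 OR NOT x2) — NOT x2 is true.
  2. (NOT x5 OR x1 OR NOT x2) — x1 is true.
  3. (x3 OR NOT x5) — x3 is true.
  4. (x1 OR x3 OR NOT x2) — x1 is true.
  5. (NOT x2 OR NOT x1 OR x5) — NOT x2 is true.
  6. (x1 OR x5) — x1 is true.
  7. (NOT x4 OR NOT x2) — NOT x2 is true.
  8. (x6 OR NOT x4 OR x3) — x3 is true.
  9. (x5 OR NOT x6) — NOT x6 is true.
  10. (NOT x1 OR x3 OR NOT x6) — NOT x6 is true.
  11. (NOT x3 OR x4) — x4 is true.
  12. (x4 OR x6 OR x5) — x4 is true.
  13. (NOT x2 OR NOT x3 OR NOT x5) — NOT x5 is true.
  14. (NOT x4 OR x1) — x1 is true.
  15. (NOT x6 OR x5 OR x4) — NOT x6 is true.

x1=T, x2=F, x3=T, x4=T, x5=F, x6=F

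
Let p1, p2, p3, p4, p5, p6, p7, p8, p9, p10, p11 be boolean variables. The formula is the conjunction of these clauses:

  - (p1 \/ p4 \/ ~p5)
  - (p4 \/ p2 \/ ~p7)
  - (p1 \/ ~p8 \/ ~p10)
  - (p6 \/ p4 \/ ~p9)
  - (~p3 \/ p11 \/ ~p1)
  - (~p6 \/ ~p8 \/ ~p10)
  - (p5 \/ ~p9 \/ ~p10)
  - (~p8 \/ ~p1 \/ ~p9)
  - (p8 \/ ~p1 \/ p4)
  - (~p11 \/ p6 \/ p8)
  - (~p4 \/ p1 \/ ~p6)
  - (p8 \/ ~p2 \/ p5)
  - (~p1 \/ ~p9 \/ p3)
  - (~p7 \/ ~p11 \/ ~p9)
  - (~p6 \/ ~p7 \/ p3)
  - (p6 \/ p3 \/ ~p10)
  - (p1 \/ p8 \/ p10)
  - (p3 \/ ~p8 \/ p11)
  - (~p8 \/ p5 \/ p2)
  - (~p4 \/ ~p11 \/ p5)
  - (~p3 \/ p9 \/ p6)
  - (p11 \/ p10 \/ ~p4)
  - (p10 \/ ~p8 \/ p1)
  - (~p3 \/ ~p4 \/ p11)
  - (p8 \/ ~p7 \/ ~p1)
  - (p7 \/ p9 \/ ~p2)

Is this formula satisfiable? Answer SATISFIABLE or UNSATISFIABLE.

SATISFIABLE

Set p1 = False and propagate.
Branch on p2: take p2 = False.
For the remaining variables, p3 = True, p4 = False, p5 = False, p6 = True, p7 = False, p8 = False, p9 = False, p10 = True, p11 = True works.
Every clause has at least one true literal under this assignment.
So p1=F  p2=F  p3=T  p4=F  p5=F  p6=T  p7=F  p8=F  p9=F  p10=T  p11=T is a satisfying assignment.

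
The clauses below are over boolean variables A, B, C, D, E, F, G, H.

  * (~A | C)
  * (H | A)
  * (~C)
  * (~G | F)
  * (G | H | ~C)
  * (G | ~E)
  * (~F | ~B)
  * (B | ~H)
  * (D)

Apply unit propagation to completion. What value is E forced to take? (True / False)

Unit clause (~C) sets C = False.
From (~A | C) and C = False: A = False.
In (H | A), A is now false; H must hold, so H = True.
(~H | B): since H = True, the clause reduces to (B). B = True.
In (~B | ~F), ~B is now false; ~F must hold, so F = False.
From (~G | F) and F = False: G = False.
(G | ~E) with G = False leaves only ~E, so E = False.

False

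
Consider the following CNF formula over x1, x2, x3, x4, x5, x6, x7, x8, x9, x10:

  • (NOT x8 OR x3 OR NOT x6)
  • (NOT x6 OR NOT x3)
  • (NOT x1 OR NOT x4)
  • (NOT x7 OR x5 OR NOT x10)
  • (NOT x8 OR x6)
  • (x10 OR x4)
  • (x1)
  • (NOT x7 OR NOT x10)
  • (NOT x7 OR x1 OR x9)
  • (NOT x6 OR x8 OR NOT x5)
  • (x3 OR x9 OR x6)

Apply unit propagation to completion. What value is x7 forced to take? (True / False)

False

(x1) is a unit clause: x1 = True.
(NOT x4 OR NOT x1) with x1 = True leaves only NOT x4, so x4 = False.
(x4 OR x10) with x4 = False leaves only x10, so x10 = True.
From (NOT x7 OR NOT x10) and x10 = True: x7 = False.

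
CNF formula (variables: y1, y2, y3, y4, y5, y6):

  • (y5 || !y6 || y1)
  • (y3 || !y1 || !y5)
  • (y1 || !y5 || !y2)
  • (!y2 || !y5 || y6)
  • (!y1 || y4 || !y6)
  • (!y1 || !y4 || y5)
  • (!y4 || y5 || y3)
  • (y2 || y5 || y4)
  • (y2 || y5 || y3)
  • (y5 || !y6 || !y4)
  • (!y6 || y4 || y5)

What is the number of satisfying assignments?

18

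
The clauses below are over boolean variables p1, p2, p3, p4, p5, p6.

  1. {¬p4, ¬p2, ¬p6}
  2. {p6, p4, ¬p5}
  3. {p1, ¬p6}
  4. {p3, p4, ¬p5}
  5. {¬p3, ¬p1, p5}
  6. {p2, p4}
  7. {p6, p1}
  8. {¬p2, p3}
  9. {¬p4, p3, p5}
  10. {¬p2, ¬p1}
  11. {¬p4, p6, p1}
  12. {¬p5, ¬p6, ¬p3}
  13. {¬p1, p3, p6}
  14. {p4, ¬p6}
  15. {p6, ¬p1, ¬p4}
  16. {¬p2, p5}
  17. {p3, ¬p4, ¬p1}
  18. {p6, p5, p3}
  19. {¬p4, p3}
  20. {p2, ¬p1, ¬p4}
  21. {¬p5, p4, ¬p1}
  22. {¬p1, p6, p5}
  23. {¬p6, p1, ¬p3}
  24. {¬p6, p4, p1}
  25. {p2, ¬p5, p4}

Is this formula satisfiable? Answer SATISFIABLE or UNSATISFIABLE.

UNSATISFIABLE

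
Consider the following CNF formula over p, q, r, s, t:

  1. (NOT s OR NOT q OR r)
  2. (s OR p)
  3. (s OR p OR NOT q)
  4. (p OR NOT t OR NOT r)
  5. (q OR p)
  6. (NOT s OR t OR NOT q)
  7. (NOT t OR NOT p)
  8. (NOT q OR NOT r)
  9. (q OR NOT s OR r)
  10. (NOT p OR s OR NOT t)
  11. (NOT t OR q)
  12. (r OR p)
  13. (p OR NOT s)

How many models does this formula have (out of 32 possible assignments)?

4

Satisfying assignments:
  p=1 q=0 r=0 s=0 t=0
  p=1 q=0 r=1 s=0 t=0
  p=1 q=0 r=1 s=1 t=0
  p=1 q=1 r=0 s=0 t=0
That's 4 in total.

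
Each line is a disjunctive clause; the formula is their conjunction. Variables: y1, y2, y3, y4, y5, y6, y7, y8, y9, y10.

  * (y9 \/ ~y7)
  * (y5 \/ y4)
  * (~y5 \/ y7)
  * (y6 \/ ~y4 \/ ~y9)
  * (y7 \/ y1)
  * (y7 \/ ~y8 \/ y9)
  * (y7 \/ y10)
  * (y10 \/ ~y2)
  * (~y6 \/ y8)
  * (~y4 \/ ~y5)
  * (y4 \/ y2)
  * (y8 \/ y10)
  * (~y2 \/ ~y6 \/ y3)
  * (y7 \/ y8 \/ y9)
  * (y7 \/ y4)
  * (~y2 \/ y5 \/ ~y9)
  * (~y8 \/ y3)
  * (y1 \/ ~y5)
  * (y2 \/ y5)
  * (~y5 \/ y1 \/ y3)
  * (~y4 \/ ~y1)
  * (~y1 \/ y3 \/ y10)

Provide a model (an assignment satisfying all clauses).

Pure literal: y3 appears only positively; assign y3 = True.
y10 occurs only positively in the remaining clauses — set y10 = True.
Set y1 = True and propagate.
  then y4 is forced to False.
  then y5 is forced to True.
  then y7 is forced to True.
  then y9 is forced to True.
  then y2 is forced to True.
Set y6 = False and propagate.
y8 is now unconstrained; take y8 = False.
Every clause has at least one true literal under this assignment.

y1=T, y2=T, y3=T, y4=F, y5=T, y6=F, y7=T, y8=F, y9=T, y10=T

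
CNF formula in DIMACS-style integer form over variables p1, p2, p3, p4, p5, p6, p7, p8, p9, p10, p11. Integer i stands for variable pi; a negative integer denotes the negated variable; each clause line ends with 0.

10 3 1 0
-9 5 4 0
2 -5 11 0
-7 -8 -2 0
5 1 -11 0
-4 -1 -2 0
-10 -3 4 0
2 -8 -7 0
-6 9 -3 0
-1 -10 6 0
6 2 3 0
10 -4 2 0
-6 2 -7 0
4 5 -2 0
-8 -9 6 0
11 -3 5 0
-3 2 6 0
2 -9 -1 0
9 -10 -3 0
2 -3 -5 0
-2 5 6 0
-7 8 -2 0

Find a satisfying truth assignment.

Pure literal: p7 appears only negated; assign p7 = False.
Try p1 = False.
Try p2 = False.
Try p3 = False.
  then p10 is forced to True.
  then p6 is forced to True.
For the remaining variables, p4 = False, p5 = False, p8 = False, p9 = False, p11 = False works.

p1 = F  p2 = F  p3 = F  p4 = F  p5 = F  p6 = T  p7 = F  p8 = F  p9 = F  p10 = T  p11 = F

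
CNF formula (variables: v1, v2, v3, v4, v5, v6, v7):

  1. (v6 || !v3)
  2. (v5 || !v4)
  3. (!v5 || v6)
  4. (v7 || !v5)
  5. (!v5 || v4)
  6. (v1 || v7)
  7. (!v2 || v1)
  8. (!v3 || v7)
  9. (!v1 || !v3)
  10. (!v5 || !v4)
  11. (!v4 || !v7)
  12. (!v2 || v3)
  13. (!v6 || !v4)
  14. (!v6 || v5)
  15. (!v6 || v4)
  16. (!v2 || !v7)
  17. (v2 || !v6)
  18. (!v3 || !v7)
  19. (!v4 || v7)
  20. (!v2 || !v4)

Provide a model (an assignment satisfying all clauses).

v1=True, v2=False, v3=False, v4=False, v5=False, v6=False, v7=False

Branch on v1: take v1 = True.
  then v3 is forced to False.
  then v2 is forced to False.
  then v6 is forced to False.
  then v5 is forced to False.
  then v4 is forced to False.
v7 is now unconstrained; take v7 = False.
Check each clause:
  1. (!v3 || v6) — !v3 is true.
  2. (!v4 || v5) — !v4 is true.
  3. (v6 || !v5) — !v5 is true.
  4. (v7 || !v5) — !v5 is true.
  5. (!v5 || v4) — !v5 is true.
  6. (v7 || v1) — v1 is true.
  7. (!v2 || v1) — v1 is true.
  8. (v7 || !v3) — !v3 is true.
  9. (!v3 || !v1) — !v3 is true.
  10. (!v5 || !v4) — !v5 is true.
  11. (!v4 || !v7) — !v7 is true.
  12. (!v2 || v3) — !v2 is true.
  13. (!v4 || !v6) — !v6 is true.
  14. (v5 || !v6) — !v6 is true.
  15. (v4 || !v6) — !v6 is true.
  16. (!v7 || !v2) — !v7 is true.
  17. (!v6 || v2) — !v6 is true.
  18. (!v3 || !v7) — !v7 is true.
  19. (!v4 || v7) — !v4 is true.
  20. (!v2 || !v4) — !v4 is true.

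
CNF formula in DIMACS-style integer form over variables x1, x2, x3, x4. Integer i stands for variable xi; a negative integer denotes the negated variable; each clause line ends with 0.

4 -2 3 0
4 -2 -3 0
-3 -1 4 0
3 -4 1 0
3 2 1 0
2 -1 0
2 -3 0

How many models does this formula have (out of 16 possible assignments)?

Satisfying assignments:
  x1=F x2=T x3=T x4=T
  x1=T x2=T x3=F x4=T
  x1=T x2=T x3=T x4=T
That's 3 in total.

3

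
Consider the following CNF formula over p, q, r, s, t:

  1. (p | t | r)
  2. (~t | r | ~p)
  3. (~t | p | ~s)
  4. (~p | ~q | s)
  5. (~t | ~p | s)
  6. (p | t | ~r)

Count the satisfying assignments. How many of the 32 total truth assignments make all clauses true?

12

Case analysis on p and t:
  p=1, t=1: remaining (q,r,s) ∈ {(0,1,1); (1,1,1)} — 2.
  p=1, t=0: r free; 3 ways for (q,s) × 2^1 = 6.
  p=0, t=1: remaining (q,r,s) ∈ {(0,0,0); (0,1,0); (1,0,0); (1,1,0)} — 4.
  p=0, t=0: a clause becomes empty — 0.
Total: 2 + 6 + 4 + 0 = 12.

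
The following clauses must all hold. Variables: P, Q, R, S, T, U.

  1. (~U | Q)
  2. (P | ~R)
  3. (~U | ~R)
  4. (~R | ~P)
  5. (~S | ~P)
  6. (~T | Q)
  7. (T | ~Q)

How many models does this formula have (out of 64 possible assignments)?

Case analysis on P and Q:
  P=1, Q=1: remaining (R,S,T,U) ∈ {(0,0,1,0); (0,0,1,1)} — 2.
  P=1, Q=0: remaining (R,S,T,U) ∈ {(0,0,0,0)} — 1.
  P=0, Q=1: remaining (R,S,T,U) ∈ {(0,0,1,0); (0,0,1,1); (0,1,1,0); (0,1,1,1)} — 4.
  P=0, Q=0: remaining (R,S,T,U) ∈ {(0,0,0,0); (0,1,0,0)} — 2.
Total: 2 + 1 + 4 + 2 = 9.

9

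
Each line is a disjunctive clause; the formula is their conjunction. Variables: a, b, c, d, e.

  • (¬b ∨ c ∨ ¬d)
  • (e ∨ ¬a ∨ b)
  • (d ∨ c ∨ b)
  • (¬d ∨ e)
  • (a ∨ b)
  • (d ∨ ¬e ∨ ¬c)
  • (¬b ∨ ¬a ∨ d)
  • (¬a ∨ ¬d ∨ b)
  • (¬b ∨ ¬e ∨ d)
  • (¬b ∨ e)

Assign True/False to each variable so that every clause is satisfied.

a = T, b = T, c = T, d = T, e = T

Check each clause:
  1. (¬b ∨ c ∨ ¬d) — c is true.
  2. (e ∨ b ∨ ¬a) — b is true.
  3. (c ∨ b ∨ d) — b is true.
  4. (e ∨ ¬d) — e is true.
  5. (b ∨ a) — a is true.
  6. (d ∨ ¬c ∨ ¬e) — d is true.
  7. (d ∨ ¬b ∨ ¬a) — d is true.
  8. (¬a ∨ ¬d ∨ b) — b is true.
  9. (¬e ∨ d ∨ ¬b) — d is true.
  10. (e ∨ ¬b) — e is true.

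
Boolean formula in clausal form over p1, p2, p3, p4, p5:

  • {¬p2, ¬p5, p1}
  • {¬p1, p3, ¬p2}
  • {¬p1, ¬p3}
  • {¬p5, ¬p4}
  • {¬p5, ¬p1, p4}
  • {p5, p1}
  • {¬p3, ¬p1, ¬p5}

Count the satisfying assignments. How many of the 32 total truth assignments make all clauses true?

4

Satisfying assignments:
  p1=F p2=F p3=F p4=F p5=T
  p1=F p2=F p3=T p4=F p5=T
  p1=T p2=F p3=F p4=F p5=F
  p1=T p2=F p3=F p4=T p5=F
That's 4 in total.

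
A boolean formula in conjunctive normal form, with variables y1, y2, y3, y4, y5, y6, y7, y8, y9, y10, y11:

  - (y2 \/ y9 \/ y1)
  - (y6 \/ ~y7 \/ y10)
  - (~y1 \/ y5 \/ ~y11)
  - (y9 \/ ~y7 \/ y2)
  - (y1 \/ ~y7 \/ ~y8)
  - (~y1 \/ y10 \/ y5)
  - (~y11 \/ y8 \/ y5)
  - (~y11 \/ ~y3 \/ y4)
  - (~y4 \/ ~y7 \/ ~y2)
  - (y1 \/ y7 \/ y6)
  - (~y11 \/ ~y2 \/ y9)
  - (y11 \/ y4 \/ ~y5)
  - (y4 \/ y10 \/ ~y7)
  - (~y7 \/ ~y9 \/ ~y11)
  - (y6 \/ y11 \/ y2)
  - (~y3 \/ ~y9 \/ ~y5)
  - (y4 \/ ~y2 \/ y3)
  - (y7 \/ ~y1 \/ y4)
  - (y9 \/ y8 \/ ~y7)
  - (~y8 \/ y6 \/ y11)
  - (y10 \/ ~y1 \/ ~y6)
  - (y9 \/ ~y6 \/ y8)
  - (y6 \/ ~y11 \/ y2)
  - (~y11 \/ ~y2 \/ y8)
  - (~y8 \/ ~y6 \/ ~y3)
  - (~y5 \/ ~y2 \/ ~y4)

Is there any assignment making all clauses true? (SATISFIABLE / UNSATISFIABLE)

Pure literal: y10 appears only positively; assign y10 = True.
Try y1 = True.
Branch on y2: take y2 = True.
For the remaining variables, y3 = True, y4 = True, y5 = False, y6 = False, y7 = False, y8 = False, y9 = True, y11 = False works.
Every clause has at least one true literal under this assignment.
So y1 = True, y2 = True, y3 = True, y4 = True, y5 = False, y6 = False, y7 = False, y8 = False, y9 = True, y10 = True, y11 = False is a satisfying assignment.

SATISFIABLE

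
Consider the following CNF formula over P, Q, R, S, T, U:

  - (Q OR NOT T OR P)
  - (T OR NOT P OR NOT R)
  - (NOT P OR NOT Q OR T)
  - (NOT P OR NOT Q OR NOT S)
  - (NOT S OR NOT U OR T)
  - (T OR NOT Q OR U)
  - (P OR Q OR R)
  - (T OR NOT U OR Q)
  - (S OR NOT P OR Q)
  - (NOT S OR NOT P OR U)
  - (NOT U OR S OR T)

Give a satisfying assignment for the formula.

Set P = False and propagate.
Branch on Q: take Q = True.
Set S = False and propagate.
The remaining clauses are satisfied by R = True, T = True, U = True.

P=F  Q=T  R=T  S=F  T=T  U=T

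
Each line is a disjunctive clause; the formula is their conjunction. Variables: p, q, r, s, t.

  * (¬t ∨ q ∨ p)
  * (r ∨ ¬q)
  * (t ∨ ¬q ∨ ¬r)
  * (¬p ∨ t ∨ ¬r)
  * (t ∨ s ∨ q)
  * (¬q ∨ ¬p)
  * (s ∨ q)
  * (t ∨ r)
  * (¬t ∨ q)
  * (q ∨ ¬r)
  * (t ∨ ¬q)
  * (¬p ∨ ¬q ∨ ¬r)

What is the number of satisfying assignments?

2

The models are:
  p=0 q=1 r=1 s=0 t=1
  p=0 q=1 r=1 s=1 t=1
That's 2 in total.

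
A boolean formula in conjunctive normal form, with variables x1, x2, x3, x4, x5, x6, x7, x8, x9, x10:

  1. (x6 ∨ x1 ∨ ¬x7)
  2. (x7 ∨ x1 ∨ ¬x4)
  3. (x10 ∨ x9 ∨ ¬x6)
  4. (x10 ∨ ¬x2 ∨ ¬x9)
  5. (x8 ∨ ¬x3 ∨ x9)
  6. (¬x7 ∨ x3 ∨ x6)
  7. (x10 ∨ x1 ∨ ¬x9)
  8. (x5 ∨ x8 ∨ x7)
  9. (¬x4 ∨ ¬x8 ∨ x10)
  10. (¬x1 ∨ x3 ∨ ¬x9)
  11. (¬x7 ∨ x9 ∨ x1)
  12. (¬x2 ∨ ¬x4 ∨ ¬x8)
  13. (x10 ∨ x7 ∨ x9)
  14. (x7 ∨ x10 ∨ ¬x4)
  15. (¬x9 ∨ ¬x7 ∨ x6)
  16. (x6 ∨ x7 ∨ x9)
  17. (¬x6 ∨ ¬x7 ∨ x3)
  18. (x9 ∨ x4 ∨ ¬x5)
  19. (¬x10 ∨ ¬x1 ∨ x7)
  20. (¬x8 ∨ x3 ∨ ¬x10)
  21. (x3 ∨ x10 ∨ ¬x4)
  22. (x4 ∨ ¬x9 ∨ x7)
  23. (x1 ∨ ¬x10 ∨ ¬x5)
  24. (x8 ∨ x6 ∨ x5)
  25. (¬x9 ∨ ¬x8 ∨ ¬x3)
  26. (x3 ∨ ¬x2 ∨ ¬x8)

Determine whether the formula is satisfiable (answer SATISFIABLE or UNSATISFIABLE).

SATISFIABLE

x2 occurs only negated in the remaining clauses — set x2 = False.
Set x1 = True and propagate.
Set x3 = True and propagate.
Try x4 = False.
For the remaining variables, x5 = False, x6 = False, x7 = True, x8 = True, x9 = False, x10 = False works.
So x1=T, x2=F, x3=T, x4=F, x5=F, x6=F, x7=T, x8=T, x9=F, x10=F is a satisfying assignment.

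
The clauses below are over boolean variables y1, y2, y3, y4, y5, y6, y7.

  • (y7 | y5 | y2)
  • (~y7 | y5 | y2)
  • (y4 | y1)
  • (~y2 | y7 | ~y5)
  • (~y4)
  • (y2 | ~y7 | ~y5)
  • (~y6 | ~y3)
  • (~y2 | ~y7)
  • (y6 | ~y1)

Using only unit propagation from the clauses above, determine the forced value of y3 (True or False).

False

Unit clause (~y4) sets y4 = False.
(y4 | y1): since y4 = False, the clause reduces to (y1). y1 = True.
In (~y1 | y6), ~y1 is now false; y6 must hold, so y6 = True.
From (~y6 | ~y3) and y6 = True: y3 = False.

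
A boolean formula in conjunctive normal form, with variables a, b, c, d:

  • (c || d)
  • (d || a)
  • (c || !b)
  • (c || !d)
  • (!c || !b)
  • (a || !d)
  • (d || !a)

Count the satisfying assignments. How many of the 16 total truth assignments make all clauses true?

1

Satisfying assignments:
  a=T b=F c=T d=T
That's 1 in total.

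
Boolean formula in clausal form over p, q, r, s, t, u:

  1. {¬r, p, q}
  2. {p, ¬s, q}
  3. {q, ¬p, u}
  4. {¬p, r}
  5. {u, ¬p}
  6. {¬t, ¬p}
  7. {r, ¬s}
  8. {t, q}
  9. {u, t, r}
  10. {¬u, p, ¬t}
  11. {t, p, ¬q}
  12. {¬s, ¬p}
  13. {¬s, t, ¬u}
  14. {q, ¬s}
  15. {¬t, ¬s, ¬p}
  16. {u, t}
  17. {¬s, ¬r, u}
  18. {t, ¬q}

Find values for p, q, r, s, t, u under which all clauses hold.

Pure literal: s appears only negated; assign s = False.
Branch on p: take p = False.
Branch on q: take q = True.
  then t is forced to True.
  then u is forced to False.
r is now unconstrained; take r = False.

p = 0, q = 1, r = 0, s = 0, t = 1, u = 0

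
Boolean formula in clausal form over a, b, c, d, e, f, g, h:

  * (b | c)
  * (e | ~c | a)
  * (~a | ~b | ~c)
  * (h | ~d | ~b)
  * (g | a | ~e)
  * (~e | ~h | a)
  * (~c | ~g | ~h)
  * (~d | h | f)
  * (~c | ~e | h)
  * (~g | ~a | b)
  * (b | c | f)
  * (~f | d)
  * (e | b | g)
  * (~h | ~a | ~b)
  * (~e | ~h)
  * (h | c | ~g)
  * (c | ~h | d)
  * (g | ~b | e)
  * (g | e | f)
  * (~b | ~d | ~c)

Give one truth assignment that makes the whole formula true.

Set a = True and propagate.
For the remaining variables, b = True, c = False, d = False, e = True, f = False, g = False, h = False works.

a=1, b=1, c=0, d=0, e=1, f=0, g=0, h=0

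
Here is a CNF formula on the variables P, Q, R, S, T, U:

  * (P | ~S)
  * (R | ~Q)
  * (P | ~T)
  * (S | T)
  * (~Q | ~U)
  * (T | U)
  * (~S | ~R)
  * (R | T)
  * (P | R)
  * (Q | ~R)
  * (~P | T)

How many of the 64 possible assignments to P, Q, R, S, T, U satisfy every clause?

5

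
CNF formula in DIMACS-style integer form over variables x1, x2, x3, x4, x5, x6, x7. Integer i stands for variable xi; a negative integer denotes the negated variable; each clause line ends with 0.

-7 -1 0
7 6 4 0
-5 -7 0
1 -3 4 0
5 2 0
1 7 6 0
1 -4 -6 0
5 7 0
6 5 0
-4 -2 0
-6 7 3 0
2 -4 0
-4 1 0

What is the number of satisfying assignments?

3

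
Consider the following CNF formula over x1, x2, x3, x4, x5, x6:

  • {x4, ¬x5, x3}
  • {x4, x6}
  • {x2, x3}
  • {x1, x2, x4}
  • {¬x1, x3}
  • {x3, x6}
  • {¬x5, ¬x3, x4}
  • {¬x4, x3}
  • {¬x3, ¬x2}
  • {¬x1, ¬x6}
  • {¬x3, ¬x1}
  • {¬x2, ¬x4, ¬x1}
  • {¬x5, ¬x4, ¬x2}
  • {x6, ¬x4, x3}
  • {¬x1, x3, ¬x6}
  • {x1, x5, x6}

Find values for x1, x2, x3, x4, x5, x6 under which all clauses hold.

x1=0, x2=0, x3=1, x4=1, x5=0, x6=1

Set x1 = False and propagate.
Try x2 = False.
  then x3 is forced to True.
  then x4 is forced to True.
The remaining clauses are satisfied by x5 = False, x6 = True.
Every clause has at least one true literal under this assignment.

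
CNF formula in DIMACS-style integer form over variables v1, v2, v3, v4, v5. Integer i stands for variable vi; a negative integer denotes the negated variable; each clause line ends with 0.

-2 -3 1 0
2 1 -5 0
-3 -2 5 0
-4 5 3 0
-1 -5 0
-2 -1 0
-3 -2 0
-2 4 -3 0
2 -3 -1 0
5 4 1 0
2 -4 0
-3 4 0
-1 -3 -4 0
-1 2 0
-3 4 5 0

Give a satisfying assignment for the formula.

v1=False  v2=True  v3=False  v4=True  v5=True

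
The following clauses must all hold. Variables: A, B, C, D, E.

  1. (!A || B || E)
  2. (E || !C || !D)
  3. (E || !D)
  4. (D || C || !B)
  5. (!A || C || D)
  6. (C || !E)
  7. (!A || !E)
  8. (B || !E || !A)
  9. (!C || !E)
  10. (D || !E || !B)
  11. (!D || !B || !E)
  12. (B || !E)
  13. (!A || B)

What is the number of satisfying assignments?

The models are:
  A=0 B=0 C=0 D=0 E=0
  A=0 B=0 C=1 D=0 E=0
  A=0 B=1 C=1 D=0 E=0
  A=1 B=1 C=1 D=0 E=0
Count: 4.

4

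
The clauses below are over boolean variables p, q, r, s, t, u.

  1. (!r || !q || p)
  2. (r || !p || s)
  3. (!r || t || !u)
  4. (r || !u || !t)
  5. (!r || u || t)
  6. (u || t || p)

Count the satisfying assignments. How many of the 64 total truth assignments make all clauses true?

26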